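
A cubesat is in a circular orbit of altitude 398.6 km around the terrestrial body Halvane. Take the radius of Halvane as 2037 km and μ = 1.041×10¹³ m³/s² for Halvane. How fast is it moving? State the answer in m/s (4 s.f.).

r = 2037 + 398.6 = 2435.6 km = 2.4356×10⁶ m.
For a circular orbit v = √(μ/r) = √(1.041×10¹³ / 2.436×10⁶) = √(4.274×10⁶) = 2067 m/s.

v ≈ 2067 m/s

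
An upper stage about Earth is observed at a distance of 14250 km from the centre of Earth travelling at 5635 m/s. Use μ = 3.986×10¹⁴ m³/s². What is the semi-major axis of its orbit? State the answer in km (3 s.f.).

r = 1.425×10⁷ m.
Vis-viva rearranged: 1/a = 2/r − v²/μ = 1.404×10⁻⁷ − 7.966×10⁻⁸ = 6.069×10⁻⁸ m⁻¹.
a = 1.648×10⁷ m = 16477 km.

a ≈ 16500 km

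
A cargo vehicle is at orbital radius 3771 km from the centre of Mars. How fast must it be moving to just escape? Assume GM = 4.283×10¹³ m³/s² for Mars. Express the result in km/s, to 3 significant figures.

r = 3771 km = 3.771×10⁶ m.
Escape speed v_esc = √(2μ/r) = √(2 × 4.283×10¹³ / 3.771×10⁶) = √(2.272×10⁷) = 4766 m/s.
= 4.766 km/s.

v_esc ≈ 4.77 km/s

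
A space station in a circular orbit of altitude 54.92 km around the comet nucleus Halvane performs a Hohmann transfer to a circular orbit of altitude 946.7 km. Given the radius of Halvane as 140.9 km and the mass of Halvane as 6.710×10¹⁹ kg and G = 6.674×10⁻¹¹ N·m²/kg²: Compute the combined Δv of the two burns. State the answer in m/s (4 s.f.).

Δv_total ≈ 74.37 m/s

μ = GM = 6.674×10⁻¹¹ × 6.710×10¹⁹ = 4.478×10⁹ m³/s².
r₁ = 140.9 + 54.92 = 195.82 km = 1.9582×10⁵ m.
r₂ = 140.9 + 946.7 = 1087.6 km = 1.0876×10⁶ m.
Transfer ellipse a_t = (r₁ + r₂)/2 = 6.417×10⁵ m.
At r₁: circular v_c1 = √(μ/r₁) = 151.2 m/s; transfer-periapsis v_p = √[μ(2/r₁ − 1/a_t)] = 196.9 m/s.
Δv₁ = v_p − v_c1 = 45.65 m/s.
At r₂: circular v_c2 = √(μ/r₂) = 64.17 m/s; transfer-apoapsis v_a = √[μ(2/r₂ − 1/a_t)] = 35.45 m/s.
Δv₂ = v_c2 − v_a = 28.72 m/s.
Total Δv = Δv₁ + Δv₂ = 74.37 m/s.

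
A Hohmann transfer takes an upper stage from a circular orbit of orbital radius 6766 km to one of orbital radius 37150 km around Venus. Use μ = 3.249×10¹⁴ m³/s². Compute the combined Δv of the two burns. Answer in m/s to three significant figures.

Δv_total ≈ 3400 m/s

r₁ = 6766 km = 6.766×10⁶ m.
r₂ = 37150 km = 3.715×10⁷ m.
Transfer ellipse a_t = (r₁ + r₂)/2 = 2.196×10⁷ m.
At r₁: circular v_c1 = √(μ/r₁) = 6930 m/s; transfer-periapsis v_p = √[μ(2/r₁ − 1/a_t)] = 9013 m/s.
Δv₁ = v_p − v_c1 = 2084 m/s.
At r₂: circular v_c2 = √(μ/r₂) = 2957 m/s; transfer-apoapsis v_a = √[μ(2/r₂ − 1/a_t)] = 1642 m/s.
Δv₂ = v_c2 − v_a = 1316 m/s.
Total Δv = Δv₁ + Δv₂ = 3400 m/s.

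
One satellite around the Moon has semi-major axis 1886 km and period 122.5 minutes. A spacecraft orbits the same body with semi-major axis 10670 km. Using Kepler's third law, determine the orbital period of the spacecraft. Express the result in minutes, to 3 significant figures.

T₂ ≈ 1650 minutes

Kepler's third law: T² ∝ a³, so T₂ = T₁ (a₂/a₁)^(3/2).
a₂/a₁ = 5.657, (a₂/a₁)^(3/2) = 13.46.
T₂ = 122.5 × 13.46 = 1648 minutes.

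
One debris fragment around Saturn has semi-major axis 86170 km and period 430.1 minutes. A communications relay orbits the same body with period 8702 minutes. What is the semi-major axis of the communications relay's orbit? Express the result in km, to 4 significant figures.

a₂ ≈ 6.398×10⁵ km

Kepler's third law: a³ ∝ T², so a₂ = a₁ (T₂/T₁)^(2/3).
T₂/T₁ = 20.23, (T₂/T₁)^(2/3) = 7.425.
a₂ = 86170 × 7.425 = 6.398×10⁵ km.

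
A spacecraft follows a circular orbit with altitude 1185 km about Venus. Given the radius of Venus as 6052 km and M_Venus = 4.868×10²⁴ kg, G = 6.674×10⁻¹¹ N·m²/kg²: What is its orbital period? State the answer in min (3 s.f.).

μ = GM = 6.674×10⁻¹¹ × 4.868×10²⁴ = 3.249×10¹⁴ m³/s².
r = 6052 + 1185 = 7237.0 km = 7.2370×10⁶ m.
Kepler's third law: T = 2π√(r³/μ) = 2π√((7.237×10⁶)³ / 3.249×10¹⁴).
r³/μ = 1.167×10⁶ s², so T = 2π × 1.080×10³ = 6.787×10³ s.
Converting: 6.787×10³ s ÷ 60.00 = 113.1 min.

T ≈ 113 min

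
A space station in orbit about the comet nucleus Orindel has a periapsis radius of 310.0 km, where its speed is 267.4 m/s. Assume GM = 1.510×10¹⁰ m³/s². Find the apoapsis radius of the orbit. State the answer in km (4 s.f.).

apoapsis radius ≈ 855.3 km

r_p = 3.100×10⁵ m.
Specific energy ε = v²/2 − μ/r = -1.296×10⁴ J/kg, so a = −μ/(2ε) = 5.826×10⁵ m.
The apsides satisfy r_p + r_a = 2a, so the apoapsis radius is 2a − r_p = 8.553×10⁵ m = 855.28 km.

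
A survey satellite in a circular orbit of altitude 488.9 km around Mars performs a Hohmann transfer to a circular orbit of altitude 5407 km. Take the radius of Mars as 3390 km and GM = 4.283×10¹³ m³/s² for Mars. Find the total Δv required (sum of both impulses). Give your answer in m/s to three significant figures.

Δv_total ≈ 1070 m/s

r₁ = 3390 + 488.9 = 3878.9 km = 3.8789×10⁶ m.
r₂ = 3390 + 5407 = 8797.0 km = 8.7970×10⁶ m.
Transfer ellipse a_t = (r₁ + r₂)/2 = 6.338×10⁶ m.
At r₁: circular v_c1 = √(μ/r₁) = 3323 m/s; transfer-periapsis v_p = √[μ(2/r₁ − 1/a_t)] = 3915 m/s.
Δv₁ = v_p − v_c1 = 591.9 m/s.
At r₂: circular v_c2 = √(μ/r₂) = 2207 m/s; transfer-apoapsis v_a = √[μ(2/r₂ − 1/a_t)] = 1726 m/s.
Δv₂ = v_c2 − v_a = 480.3 m/s.
Total Δv = Δv₁ + Δv₂ = 1072 m/s.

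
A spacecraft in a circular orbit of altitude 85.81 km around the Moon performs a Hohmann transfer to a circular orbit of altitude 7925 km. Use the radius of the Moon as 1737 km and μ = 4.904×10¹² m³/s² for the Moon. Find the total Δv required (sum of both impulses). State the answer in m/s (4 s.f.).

Δv_total ≈ 798.4 m/s

r₁ = 1737 + 85.81 = 1822.8 km = 1.8228×10⁶ m.
r₂ = 1737 + 7925 = 9662.0 km = 9.6620×10⁶ m.
Transfer ellipse a_t = (r₁ + r₂)/2 = 5.742×10⁶ m.
At r₁: circular v_c1 = √(μ/r₁) = 1640 m/s; transfer-perilune v_p = √[μ(2/r₁ − 1/a_t)] = 2128 m/s.
Δv₁ = v_p − v_c1 = 487.4 m/s.
At r₂: circular v_c2 = √(μ/r₂) = 712.4 m/s; transfer-apolune v_a = √[μ(2/r₂ − 1/a_t)] = 401.4 m/s.
Δv₂ = v_c2 − v_a = 311.0 m/s.
Total Δv = Δv₁ + Δv₂ = 798.4 m/s.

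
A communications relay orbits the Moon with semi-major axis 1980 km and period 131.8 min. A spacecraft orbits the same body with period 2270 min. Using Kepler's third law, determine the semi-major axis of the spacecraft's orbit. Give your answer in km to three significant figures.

a₂ ≈ 13200 km

Kepler's third law: a³ ∝ T², so a₂ = a₁ (T₂/T₁)^(2/3).
T₂/T₁ = 17.22, (T₂/T₁)^(2/3) = 6.669.
a₂ = 1980 × 6.669 = 13210 km.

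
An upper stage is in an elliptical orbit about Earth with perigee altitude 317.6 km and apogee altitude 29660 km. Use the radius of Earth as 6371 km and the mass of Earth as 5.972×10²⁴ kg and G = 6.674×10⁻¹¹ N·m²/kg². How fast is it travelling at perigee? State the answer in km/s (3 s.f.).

v ≈ 10.0 km/s

μ = GM = 6.674×10⁻¹¹ × 5.972×10²⁴ = 3.986×10¹⁴ m³/s².
r_p = 6371 + 317.6 = 6688.6 km = 6.6886×10⁶ m.
r_a = 6371 + 29660 = 36031 km = 3.6031×10⁷ m.
Semi-major axis a = (r_p + r_a)/2 = 21360 km = 2.136×10⁷ m.
Vis-viva: v² = μ(2/r − 1/a) = 3.986×10¹⁴ × (2.990×10⁻⁷ − 4.682×10⁻⁸) = 1.005×10⁸ m²/s².
v = 10030 m/s = 10.03 km/s.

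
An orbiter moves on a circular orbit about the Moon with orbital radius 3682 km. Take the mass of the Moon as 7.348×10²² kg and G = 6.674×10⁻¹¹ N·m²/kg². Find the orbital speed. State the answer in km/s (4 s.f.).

μ = GM = 6.674×10⁻¹¹ × 7.348×10²² = 4.904×10¹² m³/s².
r = 3682 km = 3.682×10⁶ m.
For a circular orbit v = √(μ/r) = √(4.904×10¹² / 3.682×10⁶) = √(1.332×10⁶) = 1154 m/s.
That is 1.154 km/s.

v ≈ 1.154 km/s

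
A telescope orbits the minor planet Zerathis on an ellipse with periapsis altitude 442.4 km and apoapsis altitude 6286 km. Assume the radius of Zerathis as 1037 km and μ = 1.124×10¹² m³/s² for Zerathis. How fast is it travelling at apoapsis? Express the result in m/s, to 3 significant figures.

v ≈ 227 m/s

r_p = 1037 + 442.4 = 1479.4 km = 1.4794×10⁶ m.
r_a = 1037 + 6286 = 7323.0 km = 7.3230×10⁶ m.
Semi-major axis a = (r_p + r_a)/2 = 4401.2 km = 4.401×10⁶ m.
Vis-viva: v² = μ(2/r − 1/a) = 1.124×10¹² × (2.731×10⁻⁷ − 2.272×10⁻⁷) = 5.159×10⁴ m²/s².
v = 227.1 m/s.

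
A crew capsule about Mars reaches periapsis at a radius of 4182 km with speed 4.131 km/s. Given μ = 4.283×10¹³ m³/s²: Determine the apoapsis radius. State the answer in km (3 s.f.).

r_p = 4.182×10⁶ m.
Specific energy ε = v²/2 − μ/r = -1.709×10⁶ J/kg, so a = −μ/(2ε) = 1.253×10⁷ m.
The apsides satisfy r_p + r_a = 2a, so the apoapsis radius is 2a − r_p = 2.088×10⁷ m = 20880 km.

apoapsis radius ≈ 20900 km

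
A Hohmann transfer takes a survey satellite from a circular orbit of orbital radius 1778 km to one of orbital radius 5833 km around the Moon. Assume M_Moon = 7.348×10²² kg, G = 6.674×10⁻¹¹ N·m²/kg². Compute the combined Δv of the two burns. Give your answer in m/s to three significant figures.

μ = GM = 6.674×10⁻¹¹ × 7.348×10²² = 4.904×10¹² m³/s².
r₁ = 1778 km = 1.778×10⁶ m.
r₂ = 5833 km = 5.833×10⁶ m.
Transfer ellipse a_t = (r₁ + r₂)/2 = 3.806×10⁶ m.
At r₁: circular v_c1 = √(μ/r₁) = 1661 m/s; transfer-perilune v_p = √[μ(2/r₁ − 1/a_t)] = 2056 m/s.
Δv₁ = v_p − v_c1 = 395.4 m/s.
At r₂: circular v_c2 = √(μ/r₂) = 916.9 m/s; transfer-apolune v_a = √[μ(2/r₂ − 1/a_t)] = 626.7 m/s.
Δv₂ = v_c2 − v_a = 290.2 m/s.
Total Δv = Δv₁ + Δv₂ = 685.5 m/s.

Δv_total ≈ 686 m/s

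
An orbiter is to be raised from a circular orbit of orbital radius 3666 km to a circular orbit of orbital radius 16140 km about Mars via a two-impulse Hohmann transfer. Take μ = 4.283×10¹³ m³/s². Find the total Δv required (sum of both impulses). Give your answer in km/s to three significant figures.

Δv_total ≈ 1.58 km/s

r₁ = 3666 km = 3.666×10⁶ m.
r₂ = 16140 km = 1.614×10⁷ m.
Transfer ellipse a_t = (r₁ + r₂)/2 = 9.903×10⁶ m.
At r₁: circular v_c1 = √(μ/r₁) = 3418 m/s; transfer-periapsis v_p = √[μ(2/r₁ − 1/a_t)] = 4364 m/s.
Δv₁ = v_p − v_c1 = 945.6 m/s.
At r₂: circular v_c2 = √(μ/r₂) = 1629 m/s; transfer-apoapsis v_a = √[μ(2/r₂ − 1/a_t)] = 991.1 m/s.
Δv₂ = v_c2 − v_a = 637.9 m/s.
Total Δv = Δv₁ + Δv₂ = 1583 m/s = 1.583 km/s.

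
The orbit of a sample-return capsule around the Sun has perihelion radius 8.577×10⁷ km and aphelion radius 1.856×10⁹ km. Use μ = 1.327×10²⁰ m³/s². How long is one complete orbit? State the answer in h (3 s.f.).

Semi-major axis a = (r_p + r_a)/2 = (8.5770×10⁷ + 1.8560×10⁹)/2 = 9.7088×10⁸ km = 9.709×10¹¹ m.
By Kepler's third law T = 2π√(a³/μ) = 2π × 8.305×10⁷ = 5.218×10⁸ s.
= 1.449×10⁵ h.

T ≈ 145000 h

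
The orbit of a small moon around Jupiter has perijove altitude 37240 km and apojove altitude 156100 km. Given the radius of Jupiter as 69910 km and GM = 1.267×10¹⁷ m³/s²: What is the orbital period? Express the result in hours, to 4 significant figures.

r_p = 69910 + 37240 = 107150 km = 1.0715×10⁸ m.
r_a = 69910 + 156100 = 226010 km = 2.2601×10⁸ m.
Semi-major axis a = (r_p + r_a)/2 = (1.0715×10⁵ + 2.2601×10⁵)/2 = 1.6658×10⁵ km = 1.666×10⁸ m.
By Kepler's third law T = 2π√(a³/μ) = 2π × 6.040×10³ = 3.795×10⁴ s.
= 10.54 hours.

T ≈ 10.54 hours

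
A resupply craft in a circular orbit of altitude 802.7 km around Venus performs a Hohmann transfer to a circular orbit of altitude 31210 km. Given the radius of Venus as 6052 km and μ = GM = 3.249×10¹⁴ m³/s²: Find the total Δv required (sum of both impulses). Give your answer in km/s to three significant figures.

Δv_total ≈ 3.37 km/s

r₁ = 6052 + 802.7 = 6854.7 km = 6.8547×10⁶ m.
r₂ = 6052 + 31210 = 37262 km = 3.7262×10⁷ m.
Transfer ellipse a_t = (r₁ + r₂)/2 = 2.206×10⁷ m.
At r₁: circular v_c1 = √(μ/r₁) = 6885 m/s; transfer-periapsis v_p = √[μ(2/r₁ − 1/a_t)] = 8948 m/s.
Δv₁ = v_p − v_c1 = 2063 m/s.
At r₂: circular v_c2 = √(μ/r₂) = 2953 m/s; transfer-apoapsis v_a = √[μ(2/r₂ − 1/a_t)] = 1646 m/s.
Δv₂ = v_c2 − v_a = 1307 m/s.
Total Δv = Δv₁ + Δv₂ = 3370 m/s = 3.370 km/s.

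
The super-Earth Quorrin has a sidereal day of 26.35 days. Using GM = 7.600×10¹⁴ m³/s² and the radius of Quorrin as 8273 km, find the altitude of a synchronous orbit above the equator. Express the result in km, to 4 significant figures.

h_sync ≈ 4.555×10⁵ km

T = 26.35 days = 2.277×10⁶ s.
A synchronous orbit has period T, so by Kepler's third law a = (μT²/4π²)^(1/3).
μT²/4π² = 7.600×10¹⁴ × (2.277×10⁶)² / 39.48 = 9.978×10²⁵ m³.
a = 4.638×10⁸ m = 4.6382×10⁵ km.
Altitude h = a − R = 4.6382×10⁵ − 8273 = 4.5554×10⁵ km.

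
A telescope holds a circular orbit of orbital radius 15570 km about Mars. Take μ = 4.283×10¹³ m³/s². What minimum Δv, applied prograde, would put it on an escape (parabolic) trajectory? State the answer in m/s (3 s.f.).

Δv ≈ 687 m/s

r = 15570 km = 1.557×10⁷ m.
Circular speed v_c = √(μ/r) = 1659 m/s.
Escape speed v_esc = √(2μ/r) = √2 × v_c = 2346 m/s.
Δv = v_esc − v_c = 687.0 m/s.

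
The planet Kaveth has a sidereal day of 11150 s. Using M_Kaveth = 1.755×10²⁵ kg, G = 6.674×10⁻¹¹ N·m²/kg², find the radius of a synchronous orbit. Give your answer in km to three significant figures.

μ = GM = 6.674×10⁻¹¹ × 1.755×10²⁵ = 1.171×10¹⁵ m³/s².
A synchronous orbit has period T, so by Kepler's third law a = (μT²/4π²)^(1/3).
μT²/4π² = 1.171×10¹⁵ × (1.115×10⁴)² / 39.48 = 3.689×10²¹ m³.
a = 1.545×10⁷ m = 15451 km.

r_sync ≈ 15500 km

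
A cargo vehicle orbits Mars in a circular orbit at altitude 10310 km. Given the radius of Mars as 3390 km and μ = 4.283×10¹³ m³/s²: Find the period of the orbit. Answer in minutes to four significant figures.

T ≈ 811.4 minutes

r = 3390 + 10310 = 13700 km = 1.3700×10⁷ m.
Kepler's third law: T = 2π√(r³/μ) = 2π√((1.370×10⁷)³ / 4.283×10¹³).
r³/μ = 6.004×10⁷ s², so T = 2π × 7.748×10³ = 4.868×10⁴ s.
Converting: 4.868×10⁴ s ÷ 60.00 = 811.4 minutes.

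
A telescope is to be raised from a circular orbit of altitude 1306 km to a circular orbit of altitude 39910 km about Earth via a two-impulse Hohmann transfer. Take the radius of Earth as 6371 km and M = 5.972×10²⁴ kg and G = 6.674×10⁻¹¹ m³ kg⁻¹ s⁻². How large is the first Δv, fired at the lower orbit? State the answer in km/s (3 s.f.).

Δv ≈ 2.23 km/s

μ = GM = 6.674×10⁻¹¹ × 5.972×10²⁴ = 3.986×10¹⁴ m³/s².
r₁ = 6371 + 1306 = 7677.0 km = 7.6770×10⁶ m.
r₂ = 6371 + 39910 = 46281 km = 4.6281×10⁷ m.
Transfer ellipse a_t = (r₁ + r₂)/2 = 2.698×10⁷ m.
At r₁: circular v_c1 = √(μ/r₁) = 7205 m/s; transfer-perigee v_p = √[μ(2/r₁ − 1/a_t)] = 9437 m/s.
Δv₁ = v_p − v_c1 = 2232 m/s.
= 2.232 km/s.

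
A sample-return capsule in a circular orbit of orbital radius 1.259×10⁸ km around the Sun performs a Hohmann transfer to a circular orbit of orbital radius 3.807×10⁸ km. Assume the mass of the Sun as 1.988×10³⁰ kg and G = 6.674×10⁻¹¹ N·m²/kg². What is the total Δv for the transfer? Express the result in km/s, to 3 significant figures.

μ = GM = 6.674×10⁻¹¹ × 1.988×10³⁰ = 1.327×10²⁰ m³/s².
r₁ = 1.259×10⁸ km = 1.259×10¹¹ m.
r₂ = 3.807×10⁸ km = 3.807×10¹¹ m.
Transfer ellipse a_t = (r₁ + r₂)/2 = 2.533×10¹¹ m.
At r₁: circular v_c1 = √(μ/r₁) = 32460 m/s; transfer-perihelion v_p = √[μ(2/r₁ − 1/a_t)] = 39800 m/s.
Δv₁ = v_p − v_c1 = 7335 m/s.
At r₂: circular v_c2 = √(μ/r₂) = 18670 m/s; transfer-aphelion v_a = √[μ(2/r₂ − 1/a_t)] = 13160 m/s.
Δv₂ = v_c2 − v_a = 5507 m/s.
Total Δv = Δv₁ + Δv₂ = 12840 m/s = 12.84 km/s.

Δv_total ≈ 12.8 km/s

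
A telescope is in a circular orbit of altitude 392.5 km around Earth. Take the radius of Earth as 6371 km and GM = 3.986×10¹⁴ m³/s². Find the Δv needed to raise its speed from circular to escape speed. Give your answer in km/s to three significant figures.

Δv ≈ 3.18 km/s

r = 6371 + 392.5 = 6763.5 km = 6.7635×10⁶ m.
Circular speed v_c = √(μ/r) = 7677 m/s.
Escape speed v_esc = √(2μ/r) = √2 × v_c = 10860 m/s.
Δv = v_esc − v_c = 3180 m/s = 3.180 km/s.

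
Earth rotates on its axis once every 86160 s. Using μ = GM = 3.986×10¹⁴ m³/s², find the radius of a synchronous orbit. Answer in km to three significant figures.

A synchronous orbit has period T, so by Kepler's third law a = (μT²/4π²)^(1/3).
μT²/4π² = 3.986×10¹⁴ × (8.616×10⁴)² / 39.48 = 7.495×10²² m³.
a = 4.216×10⁷ m = 42163 km.

r_sync ≈ 42200 km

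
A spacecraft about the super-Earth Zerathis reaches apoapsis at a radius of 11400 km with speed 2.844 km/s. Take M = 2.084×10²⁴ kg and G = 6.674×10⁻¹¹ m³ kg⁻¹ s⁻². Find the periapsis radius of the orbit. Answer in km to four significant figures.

periapsis radius ≈ 5652 km

μ = GM = 6.674×10⁻¹¹ × 2.084×10²⁴ = 1.391×10¹⁴ m³/s².
r_a = 1.140×10⁷ m.
Specific energy ε = v²/2 − μ/r = -8.156×10⁶ J/kg, so a = −μ/(2ε) = 8.526×10⁶ m.
The apsides satisfy r_p + r_a = 2a, so the periapsis radius is 2a − r_a = 5.652×10⁶ m = 5652.5 km.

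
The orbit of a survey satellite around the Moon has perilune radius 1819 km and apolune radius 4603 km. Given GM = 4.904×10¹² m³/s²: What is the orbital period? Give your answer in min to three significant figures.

Semi-major axis a = (r_p + r_a)/2 = (1819.0 + 4603.0)/2 = 3211.0 km = 3.211×10⁶ m.
By Kepler's third law T = 2π√(a³/μ) = 2π × 2.598×10³ = 1.633×10⁴ s.
= 272.1 min.

T ≈ 272 min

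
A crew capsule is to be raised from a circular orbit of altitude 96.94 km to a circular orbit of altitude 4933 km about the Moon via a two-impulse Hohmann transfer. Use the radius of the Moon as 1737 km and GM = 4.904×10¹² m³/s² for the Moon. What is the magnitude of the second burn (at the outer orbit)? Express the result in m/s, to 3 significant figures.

r₁ = 1737 + 96.94 = 1833.9 km = 1.8339×10⁶ m.
r₂ = 1737 + 4933 = 6670.0 km = 6.6700×10⁶ m.
Transfer ellipse a_t = (r₁ + r₂)/2 = 4.252×10⁶ m.
At r₁: circular v_c1 = √(μ/r₁) = 1635 m/s; transfer-perilune v_p = √[μ(2/r₁ − 1/a_t)] = 2048 m/s.
At r₂: circular v_c2 = √(μ/r₂) = 857.5 m/s; transfer-apolune v_a = √[μ(2/r₂ − 1/a_t)] = 563.1 m/s.
Δv₂ = v_c2 − v_a = 294.3 m/s.

Δv ≈ 294 m/s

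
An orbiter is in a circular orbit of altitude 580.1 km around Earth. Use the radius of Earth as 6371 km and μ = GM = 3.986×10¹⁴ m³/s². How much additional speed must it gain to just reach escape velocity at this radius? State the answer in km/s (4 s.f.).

Δv ≈ 3.137 km/s

r = 6371 + 580.1 = 6951.1 km = 6.9511×10⁶ m.
Circular speed v_c = √(μ/r) = 7573 m/s.
Escape speed v_esc = √(2μ/r) = √2 × v_c = 10710 m/s.
Δv = v_esc − v_c = 3137 m/s = 3.137 km/s.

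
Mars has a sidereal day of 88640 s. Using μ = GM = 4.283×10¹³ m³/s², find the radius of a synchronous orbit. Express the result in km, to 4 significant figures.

r_sync ≈ 20430 km

A synchronous orbit has period T, so by Kepler's third law a = (μT²/4π²)^(1/3).
μT²/4π² = 4.283×10¹³ × (8.864×10⁴)² / 39.48 = 8.524×10²¹ m³.
a = 2.043×10⁷ m = 20428 km.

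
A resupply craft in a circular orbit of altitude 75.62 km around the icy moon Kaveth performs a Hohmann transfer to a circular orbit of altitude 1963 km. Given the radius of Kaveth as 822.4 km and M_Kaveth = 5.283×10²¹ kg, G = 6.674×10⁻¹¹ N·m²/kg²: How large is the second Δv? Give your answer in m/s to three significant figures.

Δv ≈ 107 m/s

μ = GM = 6.674×10⁻¹¹ × 5.283×10²¹ = 3.526×10¹¹ m³/s².
r₁ = 822.4 + 75.62 = 898.02 km = 8.9802×10⁵ m.
r₂ = 822.4 + 1963 = 2785.4 km = 2.7854×10⁶ m.
Transfer ellipse a_t = (r₁ + r₂)/2 = 1.842×10⁶ m.
At r₁: circular v_c1 = √(μ/r₁) = 626.6 m/s; transfer-periapsis v_p = √[μ(2/r₁ − 1/a_t)] = 770.6 m/s.
At r₂: circular v_c2 = √(μ/r₂) = 355.8 m/s; transfer-apoapsis v_a = √[μ(2/r₂ − 1/a_t)] = 248.4 m/s.
Δv₂ = v_c2 − v_a = 107.3 m/s.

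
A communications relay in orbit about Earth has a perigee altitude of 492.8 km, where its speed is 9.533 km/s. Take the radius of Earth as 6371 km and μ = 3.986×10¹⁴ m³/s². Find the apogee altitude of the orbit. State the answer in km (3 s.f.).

apogee altitude ≈ 18300 km

r_p = 6371 + 492.8 = 6863.8 km = 6.864×10⁶ m.
Specific energy ε = v²/2 − μ/r = -1.263×10⁷ J/kg, so a = −μ/(2ε) = 1.578×10⁷ m.
The apsides satisfy r_p + r_a = 2a, so the apogee radius is 2a − r_p = 2.469×10⁷ m = 24687 km.
Apogee altitude = 24687 − 6371 = 18316 km.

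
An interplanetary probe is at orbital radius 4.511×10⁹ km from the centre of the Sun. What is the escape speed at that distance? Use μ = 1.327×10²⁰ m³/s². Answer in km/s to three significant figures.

v_esc ≈ 7.67 km/s

r = 4.511×10⁹ km = 4.511×10¹² m.
Escape speed v_esc = √(2μ/r) = √(2 × 1.327×10²⁰ / 4.511×10¹²) = √(5.883×10⁷) = 7670 m/s.
= 7.670 km/s.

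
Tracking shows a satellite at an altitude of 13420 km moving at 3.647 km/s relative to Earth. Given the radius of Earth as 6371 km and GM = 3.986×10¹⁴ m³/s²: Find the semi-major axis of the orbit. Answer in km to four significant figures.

a ≈ 14770 km

r = 6371 + 13420 = 19791 km = 1.979×10⁷ m.
Vis-viva rearranged: 1/a = 2/r − v²/μ = 1.011×10⁻⁷ − 3.337×10⁻⁸ = 6.769×10⁻⁸ m⁻¹.
a = 1.477×10⁷ m = 14774 km.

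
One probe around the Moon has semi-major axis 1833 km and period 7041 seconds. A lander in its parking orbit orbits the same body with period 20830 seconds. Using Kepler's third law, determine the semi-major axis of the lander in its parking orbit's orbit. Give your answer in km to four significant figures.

Kepler's third law: a³ ∝ T², so a₂ = a₁ (T₂/T₁)^(2/3).
T₂/T₁ = 2.958, (T₂/T₁)^(2/3) = 2.061.
a₂ = 1833 × 2.061 = 3777 km.

a₂ ≈ 3777 km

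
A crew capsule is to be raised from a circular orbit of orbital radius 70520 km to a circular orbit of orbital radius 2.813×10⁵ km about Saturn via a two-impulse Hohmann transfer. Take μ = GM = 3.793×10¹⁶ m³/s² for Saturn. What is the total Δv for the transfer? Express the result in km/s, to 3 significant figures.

Δv_total ≈ 10.4 km/s

r₁ = 70520 km = 7.052×10⁷ m.
r₂ = 2.813×10⁵ km = 2.813×10⁸ m.
Transfer ellipse a_t = (r₁ + r₂)/2 = 1.759×10⁸ m.
At r₁: circular v_c1 = √(μ/r₁) = 23190 m/s; transfer-perikrone v_p = √[μ(2/r₁ − 1/a_t)] = 29330 m/s.
Δv₁ = v_p − v_c1 = 6136 m/s.
At r₂: circular v_c2 = √(μ/r₂) = 11610 m/s; transfer-apokrone v_a = √[μ(2/r₂ − 1/a_t)] = 7352 m/s.
Δv₂ = v_c2 − v_a = 4260 m/s.
Total Δv = Δv₁ + Δv₂ = 10400 m/s = 10.40 km/s.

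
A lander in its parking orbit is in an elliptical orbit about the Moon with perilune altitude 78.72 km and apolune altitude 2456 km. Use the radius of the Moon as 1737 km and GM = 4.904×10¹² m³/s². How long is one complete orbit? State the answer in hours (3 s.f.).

T ≈ 4.10 hours

r_p = 1737 + 78.72 = 1815.7 km = 1.8157×10⁶ m.
r_a = 1737 + 2456 = 4193.0 km = 4.1930×10⁶ m.
Semi-major axis a = (r_p + r_a)/2 = (1815.7 + 4193.0)/2 = 3004.4 km = 3.004×10⁶ m.
By Kepler's third law T = 2π√(a³/μ) = 2π × 2.352×10³ = 1.478×10⁴ s.
= 4.104 hours.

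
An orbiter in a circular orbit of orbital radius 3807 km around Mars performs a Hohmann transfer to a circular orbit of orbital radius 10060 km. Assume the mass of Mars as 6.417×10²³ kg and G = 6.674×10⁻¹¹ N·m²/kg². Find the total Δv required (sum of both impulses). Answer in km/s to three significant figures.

μ = GM = 6.674×10⁻¹¹ × 6.417×10²³ = 4.283×10¹³ m³/s².
r₁ = 3807 km = 3.807×10⁶ m.
r₂ = 10060 km = 1.006×10⁷ m.
Transfer ellipse a_t = (r₁ + r₂)/2 = 6.934×10⁶ m.
At r₁: circular v_c1 = √(μ/r₁) = 3354 m/s; transfer-periapsis v_p = √[μ(2/r₁ − 1/a_t)] = 4040 m/s.
Δv₁ = v_p − v_c1 = 686.0 m/s.
At r₂: circular v_c2 = √(μ/r₂) = 2063 m/s; transfer-apoapsis v_a = √[μ(2/r₂ − 1/a_t)] = 1529 m/s.
Δv₂ = v_c2 − v_a = 534.4 m/s.
Total Δv = Δv₁ + Δv₂ = 1220 m/s = 1.220 km/s.

Δv_total ≈ 1.22 km/s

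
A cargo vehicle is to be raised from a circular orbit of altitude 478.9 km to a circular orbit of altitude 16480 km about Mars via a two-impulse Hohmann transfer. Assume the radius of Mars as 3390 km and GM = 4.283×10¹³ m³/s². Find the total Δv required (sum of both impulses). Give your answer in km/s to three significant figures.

r₁ = 3390 + 478.9 = 3868.9 km = 3.8689×10⁶ m.
r₂ = 3390 + 16480 = 19870 km = 1.9870×10⁷ m.
Transfer ellipse a_t = (r₁ + r₂)/2 = 1.187×10⁷ m.
At r₁: circular v_c1 = √(μ/r₁) = 3327 m/s; transfer-periapsis v_p = √[μ(2/r₁ − 1/a_t)] = 4305 m/s.
Δv₁ = v_p − v_c1 = 977.7 m/s.
At r₂: circular v_c2 = √(μ/r₂) = 1468 m/s; transfer-apoapsis v_a = √[μ(2/r₂ − 1/a_t)] = 838.2 m/s.
Δv₂ = v_c2 − v_a = 630.0 m/s.
Total Δv = Δv₁ + Δv₂ = 1608 m/s = 1.608 km/s.

Δv_total ≈ 1.61 km/s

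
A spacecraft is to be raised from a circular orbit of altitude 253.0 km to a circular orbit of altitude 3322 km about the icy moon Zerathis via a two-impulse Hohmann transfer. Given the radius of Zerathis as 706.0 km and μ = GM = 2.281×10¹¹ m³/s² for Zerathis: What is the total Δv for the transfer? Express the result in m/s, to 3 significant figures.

Δv_total ≈ 223 m/s

r₁ = 706.0 + 253.0 = 959.00 km = 9.5900×10⁵ m.
r₂ = 706.0 + 3322 = 4028.0 km = 4.0280×10⁶ m.
Transfer ellipse a_t = (r₁ + r₂)/2 = 2.494×10⁶ m.
At r₁: circular v_c1 = √(μ/r₁) = 487.7 m/s; transfer-periapsis v_p = √[μ(2/r₁ − 1/a_t)] = 619.9 m/s.
Δv₁ = v_p − v_c1 = 132.2 m/s.
At r₂: circular v_c2 = √(μ/r₂) = 238.0 m/s; transfer-apoapsis v_a = √[μ(2/r₂ − 1/a_t)] = 147.6 m/s.
Δv₂ = v_c2 − v_a = 90.39 m/s.
Total Δv = Δv₁ + Δv₂ = 222.5 m/s.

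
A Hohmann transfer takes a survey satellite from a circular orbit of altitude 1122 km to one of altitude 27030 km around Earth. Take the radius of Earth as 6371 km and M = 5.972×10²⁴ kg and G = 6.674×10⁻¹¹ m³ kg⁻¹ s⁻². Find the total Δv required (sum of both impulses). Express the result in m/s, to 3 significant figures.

Δv_total ≈ 3390 m/s

μ = GM = 6.674×10⁻¹¹ × 5.972×10²⁴ = 3.986×10¹⁴ m³/s².
r₁ = 6371 + 1122 = 7493.0 km = 7.4930×10⁶ m.
r₂ = 6371 + 27030 = 33401 km = 3.3401×10⁷ m.
Transfer ellipse a_t = (r₁ + r₂)/2 = 2.045×10⁷ m.
At r₁: circular v_c1 = √(μ/r₁) = 7293 m/s; transfer-perigee v_p = √[μ(2/r₁ − 1/a_t)] = 9322 m/s.
Δv₁ = v_p − v_c1 = 2028 m/s.
At r₂: circular v_c2 = √(μ/r₂) = 3454 m/s; transfer-apogee v_a = √[μ(2/r₂ − 1/a_t)] = 2091 m/s.
Δv₂ = v_c2 − v_a = 1363 m/s.
Total Δv = Δv₁ + Δv₂ = 3392 m/s.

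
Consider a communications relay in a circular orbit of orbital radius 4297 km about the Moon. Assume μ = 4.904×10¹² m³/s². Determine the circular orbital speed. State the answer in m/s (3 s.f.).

r = 4297 km = 4.297×10⁶ m.
For a circular orbit v = √(μ/r) = √(4.904×10¹² / 4.297×10⁶) = √(1.141×10⁶) = 1068 m/s.

v ≈ 1070 m/s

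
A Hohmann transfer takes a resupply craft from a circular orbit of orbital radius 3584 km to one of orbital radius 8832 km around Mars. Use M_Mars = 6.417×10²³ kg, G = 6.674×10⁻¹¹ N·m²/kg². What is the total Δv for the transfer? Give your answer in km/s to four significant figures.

Δv_total ≈ 1.195 km/s

μ = GM = 6.674×10⁻¹¹ × 6.417×10²³ = 4.283×10¹³ m³/s².
r₁ = 3584 km = 3.584×10⁶ m.
r₂ = 8832 km = 8.832×10⁶ m.
Transfer ellipse a_t = (r₁ + r₂)/2 = 6.208×10⁶ m.
At r₁: circular v_c1 = √(μ/r₁) = 3457 m/s; transfer-periapsis v_p = √[μ(2/r₁ − 1/a_t)] = 4123 m/s.
Δv₁ = v_p − v_c1 = 666.3 m/s.
At r₂: circular v_c2 = √(μ/r₂) = 2202 m/s; transfer-apoapsis v_a = √[μ(2/r₂ − 1/a_t)] = 1673 m/s.
Δv₂ = v_c2 − v_a = 528.9 m/s.
Total Δv = Δv₁ + Δv₂ = 1195 m/s = 1.195 km/s.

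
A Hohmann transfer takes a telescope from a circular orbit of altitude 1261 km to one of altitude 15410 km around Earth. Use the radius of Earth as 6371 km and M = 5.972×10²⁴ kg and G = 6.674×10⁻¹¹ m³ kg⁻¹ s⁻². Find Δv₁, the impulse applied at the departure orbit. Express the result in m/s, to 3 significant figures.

Δv ≈ 1570 m/s

μ = GM = 6.674×10⁻¹¹ × 5.972×10²⁴ = 3.986×10¹⁴ m³/s².
r₁ = 6371 + 1261 = 7632.0 km = 7.6320×10⁶ m.
r₂ = 6371 + 15410 = 21781 km = 2.1781×10⁷ m.
Transfer ellipse a_t = (r₁ + r₂)/2 = 1.471×10⁷ m.
At r₁: circular v_c1 = √(μ/r₁) = 7227 m/s; transfer-perigee v_p = √[μ(2/r₁ − 1/a_t)] = 8795 m/s.
Δv₁ = v_p − v_c1 = 1568 m/s.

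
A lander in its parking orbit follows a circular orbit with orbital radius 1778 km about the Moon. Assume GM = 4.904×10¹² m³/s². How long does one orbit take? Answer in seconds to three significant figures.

r = 1778 km = 1.778×10⁶ m.
Kepler's third law: T = 2π√(r³/μ) = 2π√((1.778×10⁶)³ / 4.904×10¹²).
r³/μ = 1.146×10⁶ s², so T = 2π × 1.071×10³ = 6.727×10³ s.

T ≈ 6730 seconds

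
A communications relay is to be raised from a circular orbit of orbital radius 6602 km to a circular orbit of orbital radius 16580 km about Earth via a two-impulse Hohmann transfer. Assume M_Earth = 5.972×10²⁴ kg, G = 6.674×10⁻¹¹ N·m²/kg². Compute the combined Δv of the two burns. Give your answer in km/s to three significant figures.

Δv_total ≈ 2.73 km/s

μ = GM = 6.674×10⁻¹¹ × 5.972×10²⁴ = 3.986×10¹⁴ m³/s².
r₁ = 6602 km = 6.602×10⁶ m.
r₂ = 16580 km = 1.658×10⁷ m.
Transfer ellipse a_t = (r₁ + r₂)/2 = 1.159×10⁷ m.
At r₁: circular v_c1 = √(μ/r₁) = 7770 m/s; transfer-perigee v_p = √[μ(2/r₁ − 1/a_t)] = 9293 m/s.
Δv₁ = v_p − v_c1 = 1523 m/s.
At r₂: circular v_c2 = √(μ/r₂) = 4903 m/s; transfer-apogee v_a = √[μ(2/r₂ − 1/a_t)] = 3700 m/s.
Δv₂ = v_c2 − v_a = 1203 m/s.
Total Δv = Δv₁ + Δv₂ = 2726 m/s = 2.726 km/s.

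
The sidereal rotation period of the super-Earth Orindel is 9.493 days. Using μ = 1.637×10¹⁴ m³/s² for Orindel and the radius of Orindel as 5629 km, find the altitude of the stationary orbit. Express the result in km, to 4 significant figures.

h_sync ≈ 1.351×10⁵ km

T = 9.493 days = 8.202×10⁵ s.
A synchronous orbit has period T, so by Kepler's third law a = (μT²/4π²)^(1/3).
μT²/4π² = 1.637×10¹⁴ × (8.202×10⁵)² / 39.48 = 2.789×10²⁴ m³.
a = 1.408×10⁸ m = 1.4077×10⁵ km.
Altitude h = a − R = 1.4077×10⁵ − 5629 = 1.3514×10⁵ km.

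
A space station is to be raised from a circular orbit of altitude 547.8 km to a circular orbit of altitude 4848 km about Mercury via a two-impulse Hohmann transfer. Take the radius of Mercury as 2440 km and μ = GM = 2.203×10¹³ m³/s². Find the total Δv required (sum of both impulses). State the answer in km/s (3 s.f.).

r₁ = 2440 + 547.8 = 2987.8 km = 2.9878×10⁶ m.
r₂ = 2440 + 4848 = 7288.0 km = 7.2880×10⁶ m.
Transfer ellipse a_t = (r₁ + r₂)/2 = 5.138×10⁶ m.
At r₁: circular v_c1 = √(μ/r₁) = 2715 m/s; transfer-periherm v_p = √[μ(2/r₁ − 1/a_t)] = 3234 m/s.
Δv₁ = v_p − v_c1 = 518.6 m/s.
At r₂: circular v_c2 = √(μ/r₂) = 1739 m/s; transfer-apoherm v_a = √[μ(2/r₂ − 1/a_t)] = 1326 m/s.
Δv₂ = v_c2 − v_a = 412.8 m/s.
Total Δv = Δv₁ + Δv₂ = 931.4 m/s = 0.9314 km/s.

Δv_total ≈ 0.931 km/s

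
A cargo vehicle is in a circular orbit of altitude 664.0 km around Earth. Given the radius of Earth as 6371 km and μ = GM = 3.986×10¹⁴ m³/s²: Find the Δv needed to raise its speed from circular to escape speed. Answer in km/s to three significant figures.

r = 6371 + 664.0 = 7035.0 km = 7.0350×10⁶ m.
Circular speed v_c = √(μ/r) = 7527 m/s.
Escape speed v_esc = √(2μ/r) = √2 × v_c = 10650 m/s.
Δv = v_esc − v_c = 3118 m/s = 3.118 km/s.

Δv ≈ 3.12 km/s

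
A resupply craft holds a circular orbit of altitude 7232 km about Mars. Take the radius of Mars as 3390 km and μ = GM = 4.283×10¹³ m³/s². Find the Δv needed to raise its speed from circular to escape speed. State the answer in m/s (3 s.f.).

Δv ≈ 832 m/s

r = 3390 + 7232 = 10622 km = 1.0622×10⁷ m.
Circular speed v_c = √(μ/r) = 2008 m/s.
Escape speed v_esc = √(2μ/r) = √2 × v_c = 2840 m/s.
Δv = v_esc − v_c = 831.8 m/s.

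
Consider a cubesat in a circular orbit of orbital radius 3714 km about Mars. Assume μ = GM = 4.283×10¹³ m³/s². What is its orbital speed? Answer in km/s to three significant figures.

r = 3714 km = 3.714×10⁶ m.
For a circular orbit v = √(μ/r) = √(4.283×10¹³ / 3.714×10⁶) = √(1.153×10⁷) = 3396 m/s.
That is 3.396 km/s.

v ≈ 3.40 km/s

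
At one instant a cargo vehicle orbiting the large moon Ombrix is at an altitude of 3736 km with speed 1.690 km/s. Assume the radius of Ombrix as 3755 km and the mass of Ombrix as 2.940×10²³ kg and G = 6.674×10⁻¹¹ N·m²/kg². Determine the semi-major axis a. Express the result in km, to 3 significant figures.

a ≈ 8240 km

μ = GM = 6.674×10⁻¹¹ × 2.940×10²³ = 1.962×10¹³ m³/s².
r = 3755 + 3736 = 7491.0 km = 7.491×10⁶ m.
Specific orbital energy ε = v²/2 − μ/r = (1690)²/2 − 1.962×10¹³/7.491×10⁶ = -1.191×10⁶ J/kg.
Since ε = −μ/(2a), a = −μ/(2ε) = 8.235×10⁶ m = 8235.3 km.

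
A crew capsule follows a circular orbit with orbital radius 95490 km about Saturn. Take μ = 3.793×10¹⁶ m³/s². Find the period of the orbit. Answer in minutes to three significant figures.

r = 95490 km = 9.549×10⁷ m.
Kepler's third law: T = 2π√(r³/μ) = 2π√((9.549×10⁷)³ / 3.793×10¹⁶).
r³/μ = 2.296×10⁷ s², so T = 2π × 4.791×10³ = 3.010×10⁴ s.
Converting: 3.010×10⁴ s ÷ 60.00 = 501.7 minutes.

T ≈ 502 minutes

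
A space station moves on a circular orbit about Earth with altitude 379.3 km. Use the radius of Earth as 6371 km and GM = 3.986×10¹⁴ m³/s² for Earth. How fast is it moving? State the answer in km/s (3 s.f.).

v ≈ 7.68 km/s

r = 6371 + 379.3 = 6750.3 km = 6.7503×10⁶ m.
For a circular orbit v = √(μ/r) = √(3.986×10¹⁴ / 6.750×10⁶) = √(5.905×10⁷) = 7684 m/s.
That is 7.684 km/s.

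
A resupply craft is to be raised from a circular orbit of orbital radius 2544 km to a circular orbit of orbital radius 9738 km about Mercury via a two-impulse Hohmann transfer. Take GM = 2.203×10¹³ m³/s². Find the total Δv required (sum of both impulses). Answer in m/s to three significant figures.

Δv_total ≈ 1300 m/s

r₁ = 2544 km = 2.544×10⁶ m.
r₂ = 9738 km = 9.738×10⁶ m.
Transfer ellipse a_t = (r₁ + r₂)/2 = 6.141×10⁶ m.
At r₁: circular v_c1 = √(μ/r₁) = 2943 m/s; transfer-periherm v_p = √[μ(2/r₁ − 1/a_t)] = 3706 m/s.
Δv₁ = v_p − v_c1 = 762.9 m/s.
At r₂: circular v_c2 = √(μ/r₂) = 1504 m/s; transfer-apoherm v_a = √[μ(2/r₂ − 1/a_t)] = 968.1 m/s.
Δv₂ = v_c2 − v_a = 536.0 m/s.
Total Δv = Δv₁ + Δv₂ = 1299 m/s.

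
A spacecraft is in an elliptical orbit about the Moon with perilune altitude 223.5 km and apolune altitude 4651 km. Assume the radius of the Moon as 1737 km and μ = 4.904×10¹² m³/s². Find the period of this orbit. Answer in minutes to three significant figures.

T ≈ 403 minutes

r_p = 1737 + 223.5 = 1960.5 km = 1.9605×10⁶ m.
r_a = 1737 + 4651 = 6388.0 km = 6.3880×10⁶ m.
Semi-major axis a = (r_p + r_a)/2 = (1960.5 + 6388.0)/2 = 4174.2 km = 4.174×10⁶ m.
By Kepler's third law T = 2π√(a³/μ) = 2π × 3.851×10³ = 2.420×10⁴ s.
= 403.3 minutes.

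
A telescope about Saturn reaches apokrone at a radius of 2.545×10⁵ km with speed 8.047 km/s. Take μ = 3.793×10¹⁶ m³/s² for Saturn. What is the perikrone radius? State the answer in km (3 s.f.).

r_a = 2.545×10⁸ m.
Specific energy ε = v²/2 − μ/r = -1.167×10⁸ J/kg, so a = −μ/(2ε) = 1.626×10⁸ m.
The apsides satisfy r_p + r_a = 2a, so the perikrone radius is 2a − r_a = 7.063×10⁷ m = 70632 km.

perikrone radius ≈ 70600 km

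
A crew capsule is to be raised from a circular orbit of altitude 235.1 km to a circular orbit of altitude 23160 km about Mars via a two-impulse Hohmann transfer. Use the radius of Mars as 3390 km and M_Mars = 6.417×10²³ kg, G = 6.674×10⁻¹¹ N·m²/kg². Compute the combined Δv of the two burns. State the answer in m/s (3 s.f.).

μ = GM = 6.674×10⁻¹¹ × 6.417×10²³ = 4.283×10¹³ m³/s².
r₁ = 3390 + 235.1 = 3625.1 km = 3.6251×10⁶ m.
r₂ = 3390 + 23160 = 26550 km = 2.6550×10⁷ m.
Transfer ellipse a_t = (r₁ + r₂)/2 = 1.509×10⁷ m.
At r₁: circular v_c1 = √(μ/r₁) = 3437 m/s; transfer-periapsis v_p = √[μ(2/r₁ − 1/a_t)] = 4560 m/s.
Δv₁ = v_p − v_c1 = 1122 m/s.
At r₂: circular v_c2 = √(μ/r₂) = 1270 m/s; transfer-apoapsis v_a = √[μ(2/r₂ − 1/a_t)] = 622.6 m/s.
Δv₂ = v_c2 − v_a = 647.5 m/s.
Total Δv = Δv₁ + Δv₂ = 1770 m/s.

Δv_total ≈ 1770 m/s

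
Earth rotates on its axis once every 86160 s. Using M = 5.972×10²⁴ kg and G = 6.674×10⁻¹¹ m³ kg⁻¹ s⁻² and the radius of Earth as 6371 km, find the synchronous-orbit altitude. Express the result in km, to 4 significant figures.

μ = GM = 6.674×10⁻¹¹ × 5.972×10²⁴ = 3.986×10¹⁴ m³/s².
A synchronous orbit has period T, so by Kepler's third law a = (μT²/4π²)^(1/3).
μT²/4π² = 3.986×10¹⁴ × (8.616×10⁴)² / 39.48 = 7.495×10²² m³.
a = 4.216×10⁷ m = 42162 km.
Altitude h = a − R = 42162 − 6371 = 35791 km.

h_sync ≈ 35790 km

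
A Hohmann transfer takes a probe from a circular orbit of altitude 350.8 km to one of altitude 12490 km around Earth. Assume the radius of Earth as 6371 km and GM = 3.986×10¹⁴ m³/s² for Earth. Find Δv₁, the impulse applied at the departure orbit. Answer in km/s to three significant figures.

Δv ≈ 1.65 km/s

r₁ = 6371 + 350.8 = 6721.8 km = 6.7218×10⁶ m.
r₂ = 6371 + 12490 = 18861 km = 1.8861×10⁷ m.
Transfer ellipse a_t = (r₁ + r₂)/2 = 1.279×10⁷ m.
At r₁: circular v_c1 = √(μ/r₁) = 7701 m/s; transfer-perigee v_p = √[μ(2/r₁ − 1/a_t)] = 9351 m/s.
Δv₁ = v_p − v_c1 = 1650 m/s.
= 1.650 km/s.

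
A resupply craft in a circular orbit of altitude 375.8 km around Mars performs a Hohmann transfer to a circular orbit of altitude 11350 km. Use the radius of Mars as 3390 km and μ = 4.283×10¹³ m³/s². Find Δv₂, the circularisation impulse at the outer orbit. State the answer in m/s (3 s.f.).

Δv ≈ 617 m/s

r₁ = 3390 + 375.8 = 3765.8 km = 3.7658×10⁶ m.
r₂ = 3390 + 11350 = 14740 km = 1.4740×10⁷ m.
Transfer ellipse a_t = (r₁ + r₂)/2 = 9.253×10⁶ m.
At r₁: circular v_c1 = √(μ/r₁) = 3372 m/s; transfer-periapsis v_p = √[μ(2/r₁ − 1/a_t)] = 4257 m/s.
At r₂: circular v_c2 = √(μ/r₂) = 1705 m/s; transfer-apoapsis v_a = √[μ(2/r₂ − 1/a_t)] = 1087 m/s.
Δv₂ = v_c2 − v_a = 617.1 m/s.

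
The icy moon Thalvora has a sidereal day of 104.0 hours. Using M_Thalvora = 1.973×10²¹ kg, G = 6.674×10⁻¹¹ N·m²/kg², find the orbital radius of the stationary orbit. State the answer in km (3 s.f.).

r_sync ≈ 7760 km

μ = GM = 6.674×10⁻¹¹ × 1.973×10²¹ = 1.317×10¹¹ m³/s².
T = 104.0 hours = 3.744×10⁵ s.
A synchronous orbit has period T, so by Kepler's third law a = (μT²/4π²)^(1/3).
μT²/4π² = 1.317×10¹¹ × (3.744×10⁵)² / 39.48 = 4.675×10²⁰ m³.
a = 7.761×10⁶ m = 7761.4 km.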